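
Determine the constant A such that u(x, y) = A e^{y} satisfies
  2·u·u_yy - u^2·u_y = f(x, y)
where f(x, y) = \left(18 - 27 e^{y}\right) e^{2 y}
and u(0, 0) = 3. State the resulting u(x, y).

Substitute the ansatz u = A e^{y} into the left-hand side.
Derivatives of the ansatz:
  u_yy = A e^{y}
  u_y = A e^{y}
Term by term:
  2·u·u_yy = 2 A^{2} e^{2 y}
  -u^2·u_y = - A^{3} e^{3 y}
So the left-hand side equals
  - A^{3} e^{3 y} + 2 A^{2} e^{2 y}
This must equal f(x, y) identically; expanded, f = - 27 e^{3 y} + 18 e^{2 y}.
Matching coefficients of the independent functions:
  [e^{2 y}]:  2 A^{2} = 18
  [e^{3 y}]:  - A^{3} = -27
Solving: A = 3.
Check against the point condition:
  u(0, 0) = 3  ⟹  A = 3  ✓
Hence u(x, y) = 3 e^{y}.

Answer: u(x, y) = 3 e^{y}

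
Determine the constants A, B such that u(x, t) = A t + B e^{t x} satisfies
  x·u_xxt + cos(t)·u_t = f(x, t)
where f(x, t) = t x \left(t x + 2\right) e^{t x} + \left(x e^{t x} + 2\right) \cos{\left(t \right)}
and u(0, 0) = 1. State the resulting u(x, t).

Substitute the ansatz u = A t + B e^{t x} into the left-hand side.
Derivatives of the ansatz:
  u_xxt = B t^{2} x e^{t x} + 2 B t e^{t x}
  u_t = A + B x e^{t x}
Term by term:
  x·u_xxt = B t^{2} x^{2} e^{t x} + 2 B t x e^{t x}
  cos(t)·u_t = A \cos{\left(t \right)} + B x e^{t x} \cos{\left(t \right)}
So the left-hand side equals
  A \cos{\left(t \right)} + B t^{2} x^{2} e^{t x} + 2 B t x e^{t x} + B x e^{t x} \cos{\left(t \right)}
This must equal f(x, t) identically; expanded, f = t^{2} x^{2} e^{t x} + 2 t x e^{t x} + x e^{t x} \cos{\left(t \right)} + 2 \cos{\left(t \right)}.
Matching coefficients of the independent functions:
  [t x e^{t x}]:  2 B = 2
  [t^{2} x^{2} e^{t x}, x e^{t x} \cos{\left(t \right)}]:  B = 1
  [\cos{\left(t \right)}]:  A = 2
Solving: A = 2, B = 1.
Check against the point condition:
  u(0, 0) = 1  ⟹  B = 1  ✓
Hence u(x, t) = 2 t + e^{t x}.

Answer: u(x, t) = 2 t + e^{t x}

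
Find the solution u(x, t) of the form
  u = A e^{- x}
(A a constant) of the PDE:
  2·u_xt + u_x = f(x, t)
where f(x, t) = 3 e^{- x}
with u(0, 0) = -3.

Substitute the ansatz u = A e^{- x} into the left-hand side.
Derivatives of the ansatz:
  u_xt = 0
  u_x = - A e^{- x}
Term by term:
  2·u_xt = 0
  u_x = - A e^{- x}
So the left-hand side equals
  - A e^{- x}
This must equal f(x, t) = 3 e^{- x} identically.
Matching coefficients of the independent functions:
  [e^{- x}]:  - A = 3
Solving: A = -3.
Check against the point condition:
  u(0, 0) = -3  ⟹  A = -3  ✓
Hence u(x, t) = - 3 e^{- x}.

Answer: u(x, t) = - 3 e^{- x}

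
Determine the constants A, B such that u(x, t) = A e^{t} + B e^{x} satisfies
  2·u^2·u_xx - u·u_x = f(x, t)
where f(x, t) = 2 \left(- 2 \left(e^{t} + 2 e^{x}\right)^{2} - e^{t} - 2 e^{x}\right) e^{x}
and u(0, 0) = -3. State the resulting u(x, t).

Substitute the ansatz u = A e^{t} + B e^{x} into the left-hand side.
Derivatives of the ansatz:
  u_xx = B e^{x}
  u_x = B e^{x}
Term by term:
  2·u^2·u_xx = 2 A^{2} B e^{2 t} e^{x} + 4 A B^{2} e^{t} e^{2 x} + 2 B^{3} e^{3 x}
  -u·u_x = - A B e^{t} e^{x} - B^{2} e^{2 x}
So the left-hand side equals
  2 A^{2} B e^{2 t} e^{x} + 4 A B^{2} e^{t} e^{2 x} - A B e^{t} e^{x} + 2 B^{3} e^{3 x} - B^{2} e^{2 x}
This must equal f(x, t) identically; expanded, f = - 4 e^{2 t} e^{x} - 16 e^{t} e^{2 x} - 2 e^{t} e^{x} - 16 e^{3 x} - 4 e^{2 x}.
Matching coefficients of the independent functions:
  [e^{t} e^{x}]:  - A B = -2
  [e^{t} e^{2 x}]:  4 A B^{2} = -16
  [e^{2 t} e^{x}]:  2 A^{2} B = -4
  [e^{2 x}]:  - B^{2} = -4
  [e^{3 x}]:  2 B^{3} = -16
Solving: A = -1, B = -2.
Check against the point condition:
  u(0, 0) = -3  ⟹  A + B = -3  ✓
Hence u(x, t) = - e^{t} - 2 e^{x}.

Answer: u(x, t) = - e^{t} - 2 e^{x}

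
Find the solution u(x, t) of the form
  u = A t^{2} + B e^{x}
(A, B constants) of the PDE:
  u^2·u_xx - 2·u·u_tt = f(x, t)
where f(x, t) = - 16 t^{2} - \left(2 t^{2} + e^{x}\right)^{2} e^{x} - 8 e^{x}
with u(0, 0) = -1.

Answer: u(x, t) = - 2 t^{2} - e^{x}

Derivation:
Substitute the ansatz u = A t^{2} + B e^{x} into the left-hand side.
Derivatives of the ansatz:
  u_xx = B e^{x}
  u_tt = 2 A
Term by term:
  u^2·u_xx = A^{2} B t^{4} e^{x} + 2 A B^{2} t^{2} e^{2 x} + B^{3} e^{3 x}
  -2·u·u_tt = - 4 A^{2} t^{2} - 4 A B e^{x}
So the left-hand side equals
  A^{2} B t^{4} e^{x} - 4 A^{2} t^{2} + 2 A B^{2} t^{2} e^{2 x} - 4 A B e^{x} + B^{3} e^{3 x}
This must equal f(x, t) identically; expanded, f = - 4 t^{4} e^{x} - 4 t^{2} e^{2 x} - 16 t^{2} - e^{3 x} - 8 e^{x}.
Matching coefficients of the independent functions:
  [t^{2}]:  - 4 A^{2} = -16
  [t^{2} e^{2 x}]:  2 A B^{2} = -4
  [t^{4} e^{x}]:  A^{2} B = -4
  [e^{x}]:  - 4 A B = -8
  [e^{3 x}]:  B^{3} = -1
Solving: A = -2, B = -1.
Check against the point condition:
  u(0, 0) = -1  ⟹  B = -1  ✓
Hence u(x, t) = - 2 t^{2} - e^{x}.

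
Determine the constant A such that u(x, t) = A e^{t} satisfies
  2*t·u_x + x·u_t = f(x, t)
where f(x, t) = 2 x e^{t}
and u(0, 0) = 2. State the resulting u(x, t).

Substitute the ansatz u = A e^{t} into the left-hand side.
Derivatives of the ansatz:
  u_x = 0
  u_t = A e^{t}
Term by term:
  2*t·u_x = 0
  x·u_t = A x e^{t}
So the left-hand side equals
  A x e^{t}
This must equal f(x, t) = 2 x e^{t} identically.
Matching coefficients of the independent functions:
  [x e^{t}]:  A = 2
Solving: A = 2.
Check against the point condition:
  u(0, 0) = 2  ⟹  A = 2  ✓
Hence u(x, t) = 2 e^{t}.

Answer: u(x, t) = 2 e^{t}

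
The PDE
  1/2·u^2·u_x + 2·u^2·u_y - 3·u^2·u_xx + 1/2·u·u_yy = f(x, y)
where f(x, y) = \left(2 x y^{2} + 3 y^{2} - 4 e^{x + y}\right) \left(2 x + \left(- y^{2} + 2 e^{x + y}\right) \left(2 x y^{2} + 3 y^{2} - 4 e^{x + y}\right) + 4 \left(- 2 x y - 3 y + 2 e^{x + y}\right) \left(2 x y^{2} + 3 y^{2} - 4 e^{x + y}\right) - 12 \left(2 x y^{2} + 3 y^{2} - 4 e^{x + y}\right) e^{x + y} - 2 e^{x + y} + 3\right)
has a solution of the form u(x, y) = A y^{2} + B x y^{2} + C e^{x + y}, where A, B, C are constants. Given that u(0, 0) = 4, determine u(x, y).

Substitute the ansatz u = A y^{2} + B x y^{2} + C e^{x + y} into the left-hand side.
Derivatives of the ansatz:
  u_x = B y^{2} + C e^{x} e^{y}
  u_y = 2 A y + 2 B x y + C e^{x} e^{y}
  u_xx = C e^{x} e^{y}
  u_yy = 2 A + 2 B x + C e^{x} e^{y}
Term by term:
  1/2·u^2·u_x = \frac{A^{2} B y^{6}}{2} + \frac{A^{2} C y^{4} e^{x} e^{y}}{2} + A B^{2} x y^{6} + A B C x y^{4} e^{x} e^{y} + A B C y^{4} e^{x} e^{y} + A C^{2} y^{2} e^{2 x} e^{2 y} + \frac{B^{3} x^{2} y^{6}}{2} + \frac{B^{2} C x^{2} y^{4} e^{x} e^{y}}{2} + B^{2} C x y^{4} e^{x} e^{y} + B C^{2} x y^{2} e^{2 x} e^{2 y} + \frac{B C^{2} y^{2} e^{2 x} e^{2 y}}{2} + \frac{C^{3} e^{3 x} e^{3 y}}{2}
  2·u^2·u_y = 4 A^{3} y^{5} + 12 A^{2} B x y^{5} + 2 A^{2} C y^{4} e^{x} e^{y} + 8 A^{2} C y^{3} e^{x} e^{y} + 12 A B^{2} x^{2} y^{5} + 4 A B C x y^{4} e^{x} e^{y} + 16 A B C x y^{3} e^{x} e^{y} + 4 A C^{2} y^{2} e^{2 x} e^{2 y} + 4 A C^{2} y e^{2 x} e^{2 y} + 4 B^{3} x^{3} y^{5} + 2 B^{2} C x^{2} y^{4} e^{x} e^{y} + 8 B^{2} C x^{2} y^{3} e^{x} e^{y} + 4 B C^{2} x y^{2} e^{2 x} e^{2 y} + 4 B C^{2} x y e^{2 x} e^{2 y} + 2 C^{3} e^{3 x} e^{3 y}
  -3·u^2·u_xx = - 3 A^{2} C y^{4} e^{x} e^{y} - 6 A B C x y^{4} e^{x} e^{y} - 6 A C^{2} y^{2} e^{2 x} e^{2 y} - 3 B^{2} C x^{2} y^{4} e^{x} e^{y} - 6 B C^{2} x y^{2} e^{2 x} e^{2 y} - 3 C^{3} e^{3 x} e^{3 y}
  1/2·u·u_yy = A^{2} y^{2} + 2 A B x y^{2} + \frac{A C y^{2} e^{x} e^{y}}{2} + A C e^{x} e^{y} + B^{2} x^{2} y^{2} + \frac{B C x y^{2} e^{x} e^{y}}{2} + B C x e^{x} e^{y} + \frac{C^{2} e^{2 x} e^{2 y}}{2}
Sum these and collect like terms in the independent variables.
This must equal f(x, y) identically; expanded, f = - 32 x^{3} y^{5} - 4 x^{2} y^{6} - 144 x^{2} y^{5} - 8 x^{2} y^{4} e^{x} e^{y} + 128 x^{2} y^{3} e^{x} e^{y} + 4 x^{2} y^{2} - 12 x y^{6} - 216 x y^{5} - 8 x y^{4} e^{x} e^{y} + 384 x y^{3} e^{x} e^{y} + 32 x y^{2} e^{2 x} e^{2 y} - 4 x y^{2} e^{x} e^{y} + 12 x y^{2} - 128 x y e^{2 x} e^{2 y} - 8 x e^{x} e^{y} - 9 y^{6} - 108 y^{5} + 6 y^{4} e^{x} e^{y} + 288 y^{3} e^{x} e^{y} + 32 y^{2} e^{2 x} e^{2 y} - 6 y^{2} e^{x} e^{y} + 9 y^{2} - 192 y e^{2 x} e^{2 y} - 32 e^{3 x} e^{3 y} + 8 e^{2 x} e^{2 y} - 12 e^{x} e^{y}.
Matching coefficients of the independent functions:
(each divided by its leading coefficient; functions giving the same equation are listed together)
  [y^{2}]:  A^{2} - 9 = 0
  [y^{5}]:  A^{3} + 27 = 0
  [y^{6}, x y^{5}]:  A^{2} B + 18 = 0
  [x y^{2}]:  A B - 6 = 0
  [x y^{6}, x^{2} y^{5}]:  A B^{2} + 12 = 0
  [x^{2} y^{2}]:  B^{2} - 4 = 0
  [x^{2} y^{6}, x^{3} y^{5}]:  B^{3} + 8 = 0
  [e^{x} e^{y}, y^{2} e^{x} e^{y}]:  A C + 12 = 0
  [e^{2 x} e^{2 y}]:  C^{2} - 16 = 0
  [e^{3 x} e^{3 y}]:  C^{3} - 64 = 0
  [x e^{x} e^{y}, x y^{2} e^{x} e^{y}]:  B C + 8 = 0
  [y e^{2 x} e^{2 y}]:  A C^{2} + 48 = 0
  [y^{2} e^{2 x} e^{2 y}]:  A C^{2} - \frac{B C^{2}}{2} + 32 = 0
  [y^{3} e^{x} e^{y}]:  A^{2} C - 36 = 0
  [y^{4} e^{x} e^{y}]:  A^{2} C - 2 A B C + 12 = 0
  [x y e^{2 x} e^{2 y}, x y^{2} e^{2 x} e^{2 y}]:  B C^{2} + 32 = 0
  [x y^{3} e^{x} e^{y}]:  A B C - 24 = 0
  [x y^{4} e^{x} e^{y}]:  A B C - B^{2} C - 8 = 0
  [x^{2} y^{3} e^{x} e^{y}, x^{2} y^{4} e^{x} e^{y}]:  B^{2} C - 16 = 0
Solving: A = -3, B = -2, C = 4.
Check against the point condition:
  u(0, 0) = 4  ⟹  C = 4  ✓
Hence u(x, y) = - 2 x y^{2} - 3 y^{2} + 4 e^{x + y}.

Answer: u(x, y) = - 2 x y^{2} - 3 y^{2} + 4 e^{x + y}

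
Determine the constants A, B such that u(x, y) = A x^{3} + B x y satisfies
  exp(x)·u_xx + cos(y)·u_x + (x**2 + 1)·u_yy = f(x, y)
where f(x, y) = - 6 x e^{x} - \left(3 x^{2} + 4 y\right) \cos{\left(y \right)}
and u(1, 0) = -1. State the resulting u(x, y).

Substitute the ansatz u = A x^{3} + B x y into the left-hand side.
Derivatives of the ansatz:
  u_xx = 6 A x
  u_x = 3 A x^{2} + B y
  u_yy = 0
Term by term:
  exp(x)·u_xx = 6 A x e^{x}
  cos(y)·u_x = 3 A x^{2} \cos{\left(y \right)} + B y \cos{\left(y \right)}
  (x**2 + 1)·u_yy = 0
So the left-hand side equals
  3 A x^{2} \cos{\left(y \right)} + 6 A x e^{x} + B y \cos{\left(y \right)}
This must equal f(x, y) identically; expanded, f = - 3 x^{2} \cos{\left(y \right)} - 6 x e^{x} - 4 y \cos{\left(y \right)}.
Matching coefficients of the independent functions:
  [x e^{x}]:  6 A = -6
  [x^{2} \cos{\left(y \right)}]:  3 A = -3
  [y \cos{\left(y \right)}]:  B = -4
Solving: A = -1, B = -4.
Check against the point condition:
  u(1, 0) = -1  ⟹  A = -1  ✓
Hence u(x, y) = - x^{3} - 4 x y.

Answer: u(x, y) = - x^{3} - 4 x y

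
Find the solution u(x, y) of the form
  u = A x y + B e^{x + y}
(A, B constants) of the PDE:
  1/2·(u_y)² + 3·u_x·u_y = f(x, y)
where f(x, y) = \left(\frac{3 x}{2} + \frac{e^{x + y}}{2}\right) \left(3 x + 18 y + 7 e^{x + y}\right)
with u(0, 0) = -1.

Substitute the ansatz u = A x y + B e^{x + y} into the left-hand side.
Derivatives of the ansatz:
  u_y = A x + B e^{x} e^{y}
  u_x = A y + B e^{x} e^{y}
Term by term:
  1/2·(u_y)² = \frac{A^{2} x^{2}}{2} + A B x e^{x} e^{y} + \frac{B^{2} e^{2 x} e^{2 y}}{2}
  3·u_x·u_y = 3 A^{2} x y + 3 A B x e^{x} e^{y} + 3 A B y e^{x} e^{y} + 3 B^{2} e^{2 x} e^{2 y}
So the left-hand side equals
  \frac{A^{2} x^{2}}{2} + 3 A^{2} x y + 4 A B x e^{x} e^{y} + 3 A B y e^{x} e^{y} + \frac{7 B^{2} e^{2 x} e^{2 y}}{2}
This must equal f(x, y) identically; expanded, f = \frac{9 x^{2}}{2} + 27 x y + 12 x e^{x} e^{y} + 9 y e^{x} e^{y} + \frac{7 e^{2 x} e^{2 y}}{2}.
Matching coefficients of the independent functions:
  [x^{2}]:  \frac{A^{2}}{2} = \frac{9}{2}
  [x y]:  3 A^{2} = 27
  [e^{2 x} e^{2 y}]:  \frac{7 B^{2}}{2} = \frac{7}{2}
  [x e^{x} e^{y}]:  4 A B = 12
  [y e^{x} e^{y}]:  3 A B = 9
These equations allow (A, B) = (-3, -1) or (3, 1).
Impose the point condition(s):
  u(0, 0) = -1  ⟹  B = -1
Only A = -3, B = -1 satisfies everything.
Hence u(x, y) = - 3 x y - e^{x + y}.

Answer: u(x, y) = - 3 x y - e^{x + y}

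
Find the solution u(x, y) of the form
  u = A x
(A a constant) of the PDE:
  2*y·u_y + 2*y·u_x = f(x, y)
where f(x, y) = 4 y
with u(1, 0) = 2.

Substitute the ansatz u = A x into the left-hand side.
Derivatives of the ansatz:
  u_y = 0
  u_x = A
Term by term:
  2*y·u_y = 0
  2*y·u_x = 2 A y
So the left-hand side equals
  2 A y
This must equal f(x, y) = 4 y identically.
Matching coefficients of the independent functions:
  [y]:  2 A = 4
Solving: A = 2.
Check against the point condition:
  u(1, 0) = 2  ⟹  A = 2  ✓
Hence u(x, y) = 2 x.

Answer: u(x, y) = 2 x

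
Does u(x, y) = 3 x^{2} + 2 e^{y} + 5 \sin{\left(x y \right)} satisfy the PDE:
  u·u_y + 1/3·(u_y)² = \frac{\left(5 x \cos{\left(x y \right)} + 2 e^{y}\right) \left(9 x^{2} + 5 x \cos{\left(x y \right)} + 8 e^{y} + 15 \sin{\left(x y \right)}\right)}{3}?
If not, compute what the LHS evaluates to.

Evaluate each term of the left-hand side for u = 3 x^{2} + 2 e^{y} + 5 \sin{\left(x y \right)}.
Derivatives:
  u_y = 5 x \cos{\left(x y \right)} + 2 e^{y}
Terms:
  u·u_y = \left(5 x \cos{\left(x y \right)} + 2 e^{y}\right) \left(3 x^{2} + 2 e^{y} + 5 \sin{\left(x y \right)}\right)
  1/3·(u_y)² = \frac{\left(5 x \cos{\left(x y \right)} + 2 e^{y}\right)^{2}}{3}
Sum: LHS = \frac{\left(5 x \cos{\left(x y \right)} + 2 e^{y}\right) \left(9 x^{2} + 5 x \cos{\left(x y \right)} + 8 e^{y} + 15 \sin{\left(x y \right)}\right)}{3}
This is exactly the given right-hand side, so u is a solution.

Answer: Yes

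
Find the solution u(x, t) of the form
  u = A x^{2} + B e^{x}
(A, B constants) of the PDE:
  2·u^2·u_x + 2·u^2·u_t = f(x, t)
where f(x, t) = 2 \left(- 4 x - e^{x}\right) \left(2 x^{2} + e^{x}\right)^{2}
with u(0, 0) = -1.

Substitute the ansatz u = A x^{2} + B e^{x} into the left-hand side.
Derivatives of the ansatz:
  u_x = 2 A x + B e^{x}
  u_t = 0
Term by term:
  2·u^2·u_x = 4 A^{3} x^{5} + 2 A^{2} B x^{4} e^{x} + 8 A^{2} B x^{3} e^{x} + 4 A B^{2} x^{2} e^{2 x} + 4 A B^{2} x e^{2 x} + 2 B^{3} e^{3 x}
  2·u^2·u_t = 0
So the left-hand side equals
  4 A^{3} x^{5} + 2 A^{2} B x^{4} e^{x} + 8 A^{2} B x^{3} e^{x} + 4 A B^{2} x^{2} e^{2 x} + 4 A B^{2} x e^{2 x} + 2 B^{3} e^{3 x}
This must equal f(x, t) identically; expanded, f = - 32 x^{5} - 8 x^{4} e^{x} - 32 x^{3} e^{x} - 8 x^{2} e^{2 x} - 8 x e^{2 x} - 2 e^{3 x}.
Matching coefficients of the independent functions:
  [x^{5}]:  4 A^{3} = -32
  [x e^{2 x}, x^{2} e^{2 x}]:  4 A B^{2} = -8
  [x^{3} e^{x}]:  8 A^{2} B = -32
  [x^{4} e^{x}]:  2 A^{2} B = -8
  [e^{3 x}]:  2 B^{3} = -2
Solving: A = -2, B = -1.
Check against the point condition:
  u(0, 0) = -1  ⟹  B = -1  ✓
Hence u(x, t) = - 2 x^{2} - e^{x}.

Answer: u(x, t) = - 2 x^{2} - e^{x}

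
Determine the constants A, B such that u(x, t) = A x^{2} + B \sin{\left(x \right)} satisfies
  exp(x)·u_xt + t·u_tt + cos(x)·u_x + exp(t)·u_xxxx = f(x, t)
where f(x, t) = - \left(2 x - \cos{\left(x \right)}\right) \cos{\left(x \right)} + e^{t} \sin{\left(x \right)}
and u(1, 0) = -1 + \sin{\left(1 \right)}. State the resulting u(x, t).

Substitute the ansatz u = A x^{2} + B \sin{\left(x \right)} into the left-hand side.
Derivatives of the ansatz:
  u_xt = 0
  u_tt = 0
  u_x = 2 A x + B \cos{\left(x \right)}
  u_xxxx = B \sin{\left(x \right)}
Term by term:
  exp(x)·u_xt = 0
  t·u_tt = 0
  cos(x)·u_x = 2 A x \cos{\left(x \right)} + B \cos^{2}{\left(x \right)}
  exp(t)·u_xxxx = B e^{t} \sin{\left(x \right)}
So the left-hand side equals
  2 A x \cos{\left(x \right)} + B e^{t} \sin{\left(x \right)} + B \cos^{2}{\left(x \right)}
This must equal f(x, t) identically; expanded, f = - 2 x \cos{\left(x \right)} + e^{t} \sin{\left(x \right)} + \cos^{2}{\left(x \right)}.
Matching coefficients of the independent functions:
  [x \cos{\left(x \right)}]:  2 A = -2
  [e^{t} \sin{\left(x \right)}, \cos^{2}{\left(x \right)}]:  B = 1
Solving: A = -1, B = 1.
Check against the point condition:
  u(1, 0) = -1 + \sin{\left(1 \right)}  ⟹  A + B \sin{\left(1 \right)} = -1 + \sin{\left(1 \right)}  ✓
Hence u(x, t) = - x^{2} + \sin{\left(x \right)}.

Answer: u(x, t) = - x^{2} + \sin{\left(x \right)}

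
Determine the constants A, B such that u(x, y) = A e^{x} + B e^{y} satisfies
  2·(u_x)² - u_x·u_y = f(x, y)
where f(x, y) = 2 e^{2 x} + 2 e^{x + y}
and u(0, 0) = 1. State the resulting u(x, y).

Answer: u(x, y) = - e^{x} + 2 e^{y}

Derivation:
Substitute the ansatz u = A e^{x} + B e^{y} into the left-hand side.
Derivatives of the ansatz:
  u_x = A e^{x}
  u_y = B e^{y}
Term by term:
  2·(u_x)² = 2 A^{2} e^{2 x}
  -u_x·u_y = - A B e^{x} e^{y}
So the left-hand side equals
  2 A^{2} e^{2 x} - A B e^{x} e^{y}
This must equal f(x, y) identically; expanded, f = 2 e^{2 x} + 2 e^{x} e^{y}.
Matching coefficients of the independent functions:
  [e^{x} e^{y}]:  - A B = 2
  [e^{2 x}]:  2 A^{2} = 2
These equations allow (A, B) = (-1, 2) or (1, -2).
Impose the point condition(s):
  u(0, 0) = 1  ⟹  A + B = 1
Only A = -1, B = 2 satisfies everything.
Hence u(x, y) = - e^{x} + 2 e^{y}.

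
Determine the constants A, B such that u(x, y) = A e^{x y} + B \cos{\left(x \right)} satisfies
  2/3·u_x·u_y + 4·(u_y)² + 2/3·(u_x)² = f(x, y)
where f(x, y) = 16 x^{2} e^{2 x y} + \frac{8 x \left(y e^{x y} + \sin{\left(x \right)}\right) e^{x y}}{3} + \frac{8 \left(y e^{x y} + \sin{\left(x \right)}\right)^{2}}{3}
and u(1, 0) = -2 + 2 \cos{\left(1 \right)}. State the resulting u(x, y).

Substitute the ansatz u = A e^{x y} + B \cos{\left(x \right)} into the left-hand side.
Derivatives of the ansatz:
  u_x = A y e^{x y} - B \sin{\left(x \right)}
  u_y = A x e^{x y}
Term by term:
  2/3·u_x·u_y = \frac{2 A^{2} x y e^{2 x y}}{3} - \frac{2 A B x e^{x y} \sin{\left(x \right)}}{3}
  4·(u_y)² = 4 A^{2} x^{2} e^{2 x y}
  2/3·(u_x)² = \frac{2 A^{2} y^{2} e^{2 x y}}{3} - \frac{4 A B y e^{x y} \sin{\left(x \right)}}{3} + \frac{2 B^{2} \sin^{2}{\left(x \right)}}{3}
So the left-hand side equals
  4 A^{2} x^{2} e^{2 x y} + \frac{2 A^{2} x y e^{2 x y}}{3} + \frac{2 A^{2} y^{2} e^{2 x y}}{3} - \frac{2 A B x e^{x y} \sin{\left(x \right)}}{3} - \frac{4 A B y e^{x y} \sin{\left(x \right)}}{3} + \frac{2 B^{2} \sin^{2}{\left(x \right)}}{3}
This must equal f(x, y) identically; expanded, f = 16 x^{2} e^{2 x y} + \frac{8 x y e^{2 x y}}{3} + \frac{8 x e^{x y} \sin{\left(x \right)}}{3} + \frac{8 y^{2} e^{2 x y}}{3} + \frac{16 y e^{x y} \sin{\left(x \right)}}{3} + \frac{8 \sin^{2}{\left(x \right)}}{3}.
Matching coefficients of the independent functions:
  [x^{2} e^{2 x y}]:  4 A^{2} = 16
  [y^{2} e^{2 x y}, x y e^{2 x y}]:  \frac{2 A^{2}}{3} = \frac{8}{3}
  [x e^{x y} \sin{\left(x \right)}]:  - \frac{2 A B}{3} = \frac{8}{3}
  [y e^{x y} \sin{\left(x \right)}]:  - \frac{4 A B}{3} = \frac{16}{3}
  [\sin^{2}{\left(x \right)}]:  \frac{2 B^{2}}{3} = \frac{8}{3}
These equations allow (A, B) = (-2, 2) or (2, -2).
Impose the point condition(s):
  u(1, 0) = -2 + 2 \cos{\left(1 \right)}  ⟹  A + B \cos{\left(1 \right)} = -2 + 2 \cos{\left(1 \right)}
Only A = -2, B = 2 satisfies everything.
Hence u(x, y) = - 2 e^{x y} + 2 \cos{\left(x \right)}.

Answer: u(x, y) = - 2 e^{x y} + 2 \cos{\left(x \right)}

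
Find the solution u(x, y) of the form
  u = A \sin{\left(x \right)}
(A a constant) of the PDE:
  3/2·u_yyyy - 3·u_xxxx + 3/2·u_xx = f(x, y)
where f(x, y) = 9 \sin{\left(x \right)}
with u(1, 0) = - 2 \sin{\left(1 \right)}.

Answer: u(x, y) = - 2 \sin{\left(x \right)}

Derivation:
Substitute the ansatz u = A \sin{\left(x \right)} into the left-hand side.
Derivatives of the ansatz:
  u_yyyy = 0
  u_xxxx = A \sin{\left(x \right)}
  u_xx = - A \sin{\left(x \right)}
Term by term:
  3/2·u_yyyy = 0
  -3·u_xxxx = - 3 A \sin{\left(x \right)}
  3/2·u_xx = - \frac{3 A \sin{\left(x \right)}}{2}
So the left-hand side equals
  - \frac{9 A \sin{\left(x \right)}}{2}
This must equal f(x, y) = 9 \sin{\left(x \right)} identically.
Matching coefficients of the independent functions:
  [\sin{\left(x \right)}]:  - \frac{9 A}{2} = 9
Solving: A = -2.
Check against the point condition:
  u(1, 0) = - 2 \sin{\left(1 \right)}  ⟹  A \sin{\left(1 \right)} = - 2 \sin{\left(1 \right)}  ✓
Hence u(x, y) = - 2 \sin{\left(x \right)}.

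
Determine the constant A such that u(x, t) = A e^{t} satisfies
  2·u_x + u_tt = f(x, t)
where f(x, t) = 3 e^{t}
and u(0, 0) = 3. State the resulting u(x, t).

Substitute the ansatz u = A e^{t} into the left-hand side.
Derivatives of the ansatz:
  u_x = 0
  u_tt = A e^{t}
Term by term:
  2·u_x = 0
  u_tt = A e^{t}
So the left-hand side equals
  A e^{t}
This must equal f(x, t) = 3 e^{t} identically.
Matching coefficients of the independent functions:
  [e^{t}]:  A = 3
Solving: A = 3.
Check against the point condition:
  u(0, 0) = 3  ⟹  A = 3  ✓
Hence u(x, t) = 3 e^{t}.

Answer: u(x, t) = 3 e^{t}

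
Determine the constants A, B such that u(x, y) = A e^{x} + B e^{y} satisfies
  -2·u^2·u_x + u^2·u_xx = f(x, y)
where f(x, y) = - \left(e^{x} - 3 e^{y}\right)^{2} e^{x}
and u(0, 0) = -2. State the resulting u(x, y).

Substitute the ansatz u = A e^{x} + B e^{y} into the left-hand side.
Derivatives of the ansatz:
  u_x = A e^{x}
  u_xx = A e^{x}
Term by term:
  -2·u^2·u_x = - 2 A^{3} e^{3 x} - 4 A^{2} B e^{2 x} e^{y} - 2 A B^{2} e^{x} e^{2 y}
  u^2·u_xx = A^{3} e^{3 x} + 2 A^{2} B e^{2 x} e^{y} + A B^{2} e^{x} e^{2 y}
So the left-hand side equals
  - A^{3} e^{3 x} - 2 A^{2} B e^{2 x} e^{y} - A B^{2} e^{x} e^{2 y}
This must equal f(x, y) identically; expanded, f = - e^{3 x} + 6 e^{2 x} e^{y} - 9 e^{x} e^{2 y}.
Matching coefficients of the independent functions:
  [e^{x} e^{2 y}]:  - A B^{2} = -9
  [e^{2 x} e^{y}]:  - 2 A^{2} B = 6
  [e^{3 x}]:  - A^{3} = -1
Solving: A = 1, B = -3.
Check against the point condition:
  u(0, 0) = -2  ⟹  A + B = -2  ✓
Hence u(x, y) = e^{x} - 3 e^{y}.

Answer: u(x, y) = e^{x} - 3 e^{y}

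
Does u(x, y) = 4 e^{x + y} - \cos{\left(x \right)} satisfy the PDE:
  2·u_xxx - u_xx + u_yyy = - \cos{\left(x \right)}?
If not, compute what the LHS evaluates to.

Evaluate each term of the left-hand side for u = 4 e^{x + y} - \cos{\left(x \right)}.
Derivatives:
  u_xxx = 4 e^{x} e^{y} - \sin{\left(x \right)}
  u_xx = 4 e^{x} e^{y} + \cos{\left(x \right)}
  u_yyy = 4 e^{x} e^{y}
Terms:
  2·u_xxx = 8 e^{x + y} - 2 \sin{\left(x \right)}
  -u_xx = - 4 e^{x + y} - \cos{\left(x \right)}
  u_yyy = 4 e^{x + y}
Sum: LHS = 8 e^{x + y} - 2 \sin{\left(x \right)} - \cos{\left(x \right)}
Given right-hand side: - \cos{\left(x \right)}. Difference LHS − RHS = 8 e^{x + y} - 2 \sin{\left(x \right)} ≠ 0, so u is not a solution.

Answer: No, the LHS evaluates to 8 e^{x + y} - 2 \sin{\left(x \right)} - \cos{\left(x \right)}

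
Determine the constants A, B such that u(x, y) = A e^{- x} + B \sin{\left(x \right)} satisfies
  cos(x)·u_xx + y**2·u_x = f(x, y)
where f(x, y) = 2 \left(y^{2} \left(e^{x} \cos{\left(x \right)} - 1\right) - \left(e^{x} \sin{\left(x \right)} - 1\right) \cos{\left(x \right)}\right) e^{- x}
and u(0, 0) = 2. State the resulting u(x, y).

Substitute the ansatz u = A e^{- x} + B \sin{\left(x \right)} into the left-hand side.
Derivatives of the ansatz:
  u_xx = A e^{- x} - B \sin{\left(x \right)}
  u_x = - A e^{- x} + B \cos{\left(x \right)}
Term by term:
  cos(x)·u_xx = A e^{- x} \cos{\left(x \right)} - B \sin{\left(x \right)} \cos{\left(x \right)}
  y**2·u_x = - A y^{2} e^{- x} + B y^{2} \cos{\left(x \right)}
So the left-hand side equals
  - A y^{2} e^{- x} + A e^{- x} \cos{\left(x \right)} + B y^{2} \cos{\left(x \right)} - B \sin{\left(x \right)} \cos{\left(x \right)}
This must equal f(x, y) identically; expanded, f = 2 y^{2} \cos{\left(x \right)} - 2 y^{2} e^{- x} - 2 \sin{\left(x \right)} \cos{\left(x \right)} + 2 e^{- x} \cos{\left(x \right)}.
Matching coefficients of the independent functions:
  [y^{2} e^{- x}]:  - A = -2
  [y^{2} \cos{\left(x \right)}]:  B = 2
  [e^{- x} \cos{\left(x \right)}]:  A = 2
  [\sin{\left(x \right)} \cos{\left(x \right)}]:  - B = -2
Solving: A = 2, B = 2.
Check against the point condition:
  u(0, 0) = 2  ⟹  A = 2  ✓
Hence u(x, y) = 2 \sin{\left(x \right)} + 2 e^{- x}.

Answer: u(x, y) = 2 \sin{\left(x \right)} + 2 e^{- x}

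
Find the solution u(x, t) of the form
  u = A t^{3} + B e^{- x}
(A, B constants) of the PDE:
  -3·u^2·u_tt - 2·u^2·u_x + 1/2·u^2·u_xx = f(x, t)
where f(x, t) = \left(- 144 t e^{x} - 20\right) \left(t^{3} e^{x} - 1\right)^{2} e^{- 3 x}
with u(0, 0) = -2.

Substitute the ansatz u = A t^{3} + B e^{- x} into the left-hand side.
Derivatives of the ansatz:
  u_tt = 6 A t
  u_x = - B e^{- x}
  u_xx = B e^{- x}
Term by term:
  -3·u^2·u_tt = - 18 A^{3} t^{7} - 36 A^{2} B t^{4} e^{- x} - 18 A B^{2} t e^{- 2 x}
  -2·u^2·u_x = 2 A^{2} B t^{6} e^{- x} + 4 A B^{2} t^{3} e^{- 2 x} + 2 B^{3} e^{- 3 x}
  1/2·u^2·u_xx = \frac{A^{2} B t^{6} e^{- x}}{2} + A B^{2} t^{3} e^{- 2 x} + \frac{B^{3} e^{- 3 x}}{2}
So the left-hand side equals
  - 18 A^{3} t^{7} + \frac{5 A^{2} B t^{6} e^{- x}}{2} - 36 A^{2} B t^{4} e^{- x} + 5 A B^{2} t^{3} e^{- 2 x} - 18 A B^{2} t e^{- 2 x} + \frac{5 B^{3} e^{- 3 x}}{2}
This must equal f(x, t) identically; expanded, f = - 144 t^{7} - 20 t^{6} e^{- x} + 288 t^{4} e^{- x} + 40 t^{3} e^{- 2 x} - 144 t e^{- 2 x} - 20 e^{- 3 x}.
Matching coefficients of the independent functions:
  [t^{7}]:  - 18 A^{3} = -144
  [t e^{- 2 x}]:  - 18 A B^{2} = -144
  [t^{3} e^{- 2 x}]:  5 A B^{2} = 40
  [t^{4} e^{- x}]:  - 36 A^{2} B = 288
  [t^{6} e^{- x}]:  \frac{5 A^{2} B}{2} = -20
  [e^{- 3 x}]:  \frac{5 B^{3}}{2} = -20
Solving: A = 2, B = -2.
Check against the point condition:
  u(0, 0) = -2  ⟹  B = -2  ✓
Hence u(x, t) = 2 t^{3} - 2 e^{- x}.

Answer: u(x, t) = 2 t^{3} - 2 e^{- x}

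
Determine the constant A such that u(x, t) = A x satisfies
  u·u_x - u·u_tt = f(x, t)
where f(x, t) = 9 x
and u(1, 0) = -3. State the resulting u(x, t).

Substitute the ansatz u = A x into the left-hand side.
Derivatives of the ansatz:
  u_x = A
  u_tt = 0
Term by term:
  u·u_x = A^{2} x
  -u·u_tt = 0
So the left-hand side equals
  A^{2} x
This must equal f(x, t) = 9 x identically.
Matching coefficients of the independent functions:
  [x]:  A^{2} = 9
These equations allow (A) = (-3) or (3).
Impose the point condition(s):
  u(1, 0) = -3  ⟹  A = -3
Only A = -3 satisfies everything.
Hence u(x, t) = - 3 x.

Answer: u(x, t) = - 3 x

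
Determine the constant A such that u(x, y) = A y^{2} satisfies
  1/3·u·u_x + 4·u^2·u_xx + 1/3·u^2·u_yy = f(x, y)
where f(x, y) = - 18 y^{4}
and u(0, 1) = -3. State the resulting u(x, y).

Answer: u(x, y) = - 3 y^{2}

Derivation:
Substitute the ansatz u = A y^{2} into the left-hand side.
Derivatives of the ansatz:
  u_x = 0
  u_xx = 0
  u_yy = 2 A
Term by term:
  1/3·u·u_x = 0
  4·u^2·u_xx = 0
  1/3·u^2·u_yy = \frac{2 A^{3} y^{4}}{3}
So the left-hand side equals
  \frac{2 A^{3} y^{4}}{3}
This must equal f(x, y) = - 18 y^{4} identically.
Matching coefficients of the independent functions:
  [y^{4}]:  \frac{2 A^{3}}{3} = -18
Solving: A = -3.
Check against the point condition:
  u(0, 1) = -3  ⟹  A = -3  ✓
Hence u(x, y) = - 3 y^{2}.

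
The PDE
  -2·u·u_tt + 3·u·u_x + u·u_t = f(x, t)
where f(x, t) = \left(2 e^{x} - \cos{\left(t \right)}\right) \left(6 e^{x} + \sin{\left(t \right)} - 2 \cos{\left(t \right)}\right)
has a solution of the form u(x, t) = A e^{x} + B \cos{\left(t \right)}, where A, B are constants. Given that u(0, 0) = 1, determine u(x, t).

Answer: u(x, t) = 2 e^{x} - \cos{\left(t \right)}

Derivation:
Substitute the ansatz u = A e^{x} + B \cos{\left(t \right)} into the left-hand side.
Derivatives of the ansatz:
  u_tt = - B \cos{\left(t \right)}
  u_x = A e^{x}
  u_t = - B \sin{\left(t \right)}
Term by term:
  -2·u·u_tt = 2 A B e^{x} \cos{\left(t \right)} + 2 B^{2} \cos^{2}{\left(t \right)}
  3·u·u_x = 3 A^{2} e^{2 x} + 3 A B e^{x} \cos{\left(t \right)}
  u·u_t = - A B e^{x} \sin{\left(t \right)} - B^{2} \sin{\left(t \right)} \cos{\left(t \right)}
So the left-hand side equals
  3 A^{2} e^{2 x} - A B e^{x} \sin{\left(t \right)} + 5 A B e^{x} \cos{\left(t \right)} - B^{2} \sin{\left(t \right)} \cos{\left(t \right)} + 2 B^{2} \cos^{2}{\left(t \right)}
This must equal f(x, t) identically; expanded, f = 12 e^{2 x} + 2 e^{x} \sin{\left(t \right)} - 10 e^{x} \cos{\left(t \right)} - \sin{\left(t \right)} \cos{\left(t \right)} + 2 \cos^{2}{\left(t \right)}.
Matching coefficients of the independent functions:
  [e^{x} \sin{\left(t \right)}]:  - A B = 2
  [e^{x} \cos{\left(t \right)}]:  5 A B = -10
  [\sin{\left(t \right)} \cos{\left(t \right)}]:  - B^{2} = -1
  [e^{2 x}]:  3 A^{2} = 12
  [\cos^{2}{\left(t \right)}]:  2 B^{2} = 2
These equations allow (A, B) = (-2, 1) or (2, -1).
Impose the point condition(s):
  u(0, 0) = 1  ⟹  A + B = 1
Only A = 2, B = -1 satisfies everything.
Hence u(x, t) = 2 e^{x} - \cos{\left(t \right)}.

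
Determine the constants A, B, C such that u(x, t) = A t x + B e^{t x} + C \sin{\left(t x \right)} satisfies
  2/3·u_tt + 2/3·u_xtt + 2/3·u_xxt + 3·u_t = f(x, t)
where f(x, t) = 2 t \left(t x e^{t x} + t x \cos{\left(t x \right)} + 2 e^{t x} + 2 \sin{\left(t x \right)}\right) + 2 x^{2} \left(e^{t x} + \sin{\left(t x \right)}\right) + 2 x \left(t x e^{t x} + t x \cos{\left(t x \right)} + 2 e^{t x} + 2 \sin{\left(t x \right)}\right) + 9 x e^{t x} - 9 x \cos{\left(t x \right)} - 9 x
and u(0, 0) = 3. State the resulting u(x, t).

Substitute the ansatz u = A t x + B e^{t x} + C \sin{\left(t x \right)} into the left-hand side.
Derivatives of the ansatz:
  u_tt = B x^{2} e^{t x} - C x^{2} \sin{\left(t x \right)}
  u_xtt = B t x^{2} e^{t x} + 2 B x e^{t x} - C t x^{2} \cos{\left(t x \right)} - 2 C x \sin{\left(t x \right)}
  u_xxt = B t^{2} x e^{t x} + 2 B t e^{t x} - C t^{2} x \cos{\left(t x \right)} - 2 C t \sin{\left(t x \right)}
  u_t = A x + B x e^{t x} + C x \cos{\left(t x \right)}
Term by term:
  2/3·u_tt = \frac{2 B x^{2} e^{t x}}{3} - \frac{2 C x^{2} \sin{\left(t x \right)}}{3}
  2/3·u_xtt = \frac{2 B t x^{2} e^{t x}}{3} + \frac{4 B x e^{t x}}{3} - \frac{2 C t x^{2} \cos{\left(t x \right)}}{3} - \frac{4 C x \sin{\left(t x \right)}}{3}
  2/3·u_xxt = \frac{2 B t^{2} x e^{t x}}{3} + \frac{4 B t e^{t x}}{3} - \frac{2 C t^{2} x \cos{\left(t x \right)}}{3} - \frac{4 C t \sin{\left(t x \right)}}{3}
  3·u_t = 3 A x + 3 B x e^{t x} + 3 C x \cos{\left(t x \right)}
So the left-hand side equals
  3 A x + \frac{2 B t^{2} x e^{t x}}{3} + \frac{2 B t x^{2} e^{t x}}{3} + \frac{4 B t e^{t x}}{3} + \frac{2 B x^{2} e^{t x}}{3} + \frac{13 B x e^{t x}}{3} - \frac{2 C t^{2} x \cos{\left(t x \right)}}{3} - \frac{2 C t x^{2} \cos{\left(t x \right)}}{3} - \frac{4 C t \sin{\left(t x \right)}}{3} - \frac{2 C x^{2} \sin{\left(t x \right)}}{3} - \frac{4 C x \sin{\left(t x \right)}}{3} + 3 C x \cos{\left(t x \right)}
This must equal f(x, t) identically; expanded, f = 2 t^{2} x e^{t x} + 2 t^{2} x \cos{\left(t x \right)} + 2 t x^{2} e^{t x} + 2 t x^{2} \cos{\left(t x \right)} + 4 t e^{t x} + 4 t \sin{\left(t x \right)} + 2 x^{2} e^{t x} + 2 x^{2} \sin{\left(t x \right)} + 13 x e^{t x} + 4 x \sin{\left(t x \right)} - 9 x \cos{\left(t x \right)} - 9 x.
Matching coefficients of the independent functions:
  [x]:  3 A = -9
  [t e^{t x}]:  \frac{4 B}{3} = 4
  [t \sin{\left(t x \right)}, x \sin{\left(t x \right)}]:  - \frac{4 C}{3} = 4
  [x e^{t x}]:  \frac{13 B}{3} = 13
  [x \cos{\left(t x \right)}]:  3 C = -9
  [x^{2} e^{t x}, t x^{2} e^{t x}, t^{2} x e^{t x}]:  \frac{2 B}{3} = 2
  [x^{2} \sin{\left(t x \right)}, t x^{2} \cos{\left(t x \right)}, t^{2} x \cos{\left(t x \right)}]:  - \frac{2 C}{3} = 2
Solving: A = -3, B = 3, C = -3.
Check against the point condition:
  u(0, 0) = 3  ⟹  B = 3  ✓
Hence u(x, t) = - 3 t x + 3 e^{t x} - 3 \sin{\left(t x \right)}.

Answer: u(x, t) = - 3 t x + 3 e^{t x} - 3 \sin{\left(t x \right)}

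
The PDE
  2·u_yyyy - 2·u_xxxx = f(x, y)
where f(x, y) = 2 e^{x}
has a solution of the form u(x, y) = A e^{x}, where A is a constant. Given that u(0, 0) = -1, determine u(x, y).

Substitute the ansatz u = A e^{x} into the left-hand side.
Derivatives of the ansatz:
  u_yyyy = 0
  u_xxxx = A e^{x}
Term by term:
  2·u_yyyy = 0
  -2·u_xxxx = - 2 A e^{x}
So the left-hand side equals
  - 2 A e^{x}
This must equal f(x, y) = 2 e^{x} identically.
Matching coefficients of the independent functions:
  [e^{x}]:  - 2 A = 2
Solving: A = -1.
Check against the point condition:
  u(0, 0) = -1  ⟹  A = -1  ✓
Hence u(x, y) = - e^{x}.

Answer: u(x, y) = - e^{x}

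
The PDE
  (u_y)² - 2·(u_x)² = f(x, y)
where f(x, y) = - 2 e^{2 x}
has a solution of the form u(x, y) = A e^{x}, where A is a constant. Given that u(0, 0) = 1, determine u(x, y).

Substitute the ansatz u = A e^{x} into the left-hand side.
Derivatives of the ansatz:
  u_y = 0
  u_x = A e^{x}
Term by term:
  (u_y)² = 0
  -2·(u_x)² = - 2 A^{2} e^{2 x}
So the left-hand side equals
  - 2 A^{2} e^{2 x}
This must equal f(x, y) = - 2 e^{2 x} identically.
Matching coefficients of the independent functions:
  [e^{2 x}]:  - 2 A^{2} = -2
These equations allow (A) = (-1) or (1).
Impose the point condition(s):
  u(0, 0) = 1  ⟹  A = 1
Only A = 1 satisfies everything.
Hence u(x, y) = e^{x}.

Answer: u(x, y) = e^{x}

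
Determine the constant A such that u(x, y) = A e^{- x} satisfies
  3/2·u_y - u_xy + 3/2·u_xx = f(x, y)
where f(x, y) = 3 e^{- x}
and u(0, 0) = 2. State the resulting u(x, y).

Substitute the ansatz u = A e^{- x} into the left-hand side.
Derivatives of the ansatz:
  u_y = 0
  u_xy = 0
  u_xx = A e^{- x}
Term by term:
  3/2·u_y = 0
  -u_xy = 0
  3/2·u_xx = \frac{3 A e^{- x}}{2}
So the left-hand side equals
  \frac{3 A e^{- x}}{2}
This must equal f(x, y) = 3 e^{- x} identically.
Matching coefficients of the independent functions:
  [e^{- x}]:  \frac{3 A}{2} = 3
Solving: A = 2.
Check against the point condition:
  u(0, 0) = 2  ⟹  A = 2  ✓
Hence u(x, y) = 2 e^{- x}.

Answer: u(x, y) = 2 e^{- x}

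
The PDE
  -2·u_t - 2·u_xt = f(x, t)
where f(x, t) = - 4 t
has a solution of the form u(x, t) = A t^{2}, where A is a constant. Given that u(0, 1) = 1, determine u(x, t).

Answer: u(x, t) = t^{2}

Derivation:
Substitute the ansatz u = A t^{2} into the left-hand side.
Derivatives of the ansatz:
  u_t = 2 A t
  u_xt = 0
Term by term:
  -2·u_t = - 4 A t
  -2·u_xt = 0
So the left-hand side equals
  - 4 A t
This must equal f(x, t) = - 4 t identically.
Matching coefficients of the independent functions:
  [t]:  - 4 A = -4
Solving: A = 1.
Check against the point condition:
  u(0, 1) = 1  ⟹  A = 1  ✓
Hence u(x, t) = t^{2}.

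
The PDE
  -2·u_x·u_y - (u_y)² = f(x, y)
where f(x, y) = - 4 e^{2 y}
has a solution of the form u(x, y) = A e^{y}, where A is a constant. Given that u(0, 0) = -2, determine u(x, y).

Substitute the ansatz u = A e^{y} into the left-hand side.
Derivatives of the ansatz:
  u_x = 0
  u_y = A e^{y}
Term by term:
  -2·u_x·u_y = 0
  -(u_y)² = - A^{2} e^{2 y}
So the left-hand side equals
  - A^{2} e^{2 y}
This must equal f(x, y) = - 4 e^{2 y} identically.
Matching coefficients of the independent functions:
  [e^{2 y}]:  - A^{2} = -4
These equations allow (A) = (-2) or (2).
Impose the point condition(s):
  u(0, 0) = -2  ⟹  A = -2
Only A = -2 satisfies everything.
Hence u(x, y) = - 2 e^{y}.

Answer: u(x, y) = - 2 e^{y}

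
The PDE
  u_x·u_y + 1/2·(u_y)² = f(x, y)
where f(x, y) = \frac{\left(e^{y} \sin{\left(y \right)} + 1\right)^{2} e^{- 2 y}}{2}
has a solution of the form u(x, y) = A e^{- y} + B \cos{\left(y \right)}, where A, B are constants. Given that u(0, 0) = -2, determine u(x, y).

Substitute the ansatz u = A e^{- y} + B \cos{\left(y \right)} into the left-hand side.
Derivatives of the ansatz:
  u_x = 0
  u_y = - A e^{- y} - B \sin{\left(y \right)}
Term by term:
  u_x·u_y = 0
  1/2·(u_y)² = \frac{A^{2} e^{- 2 y}}{2} + A B e^{- y} \sin{\left(y \right)} + \frac{B^{2} \sin^{2}{\left(y \right)}}{2}
So the left-hand side equals
  \frac{A^{2} e^{- 2 y}}{2} + A B e^{- y} \sin{\left(y \right)} + \frac{B^{2} \sin^{2}{\left(y \right)}}{2}
This must equal f(x, y) identically; expanded, f = \frac{\sin^{2}{\left(y \right)}}{2} + e^{- y} \sin{\left(y \right)} + \frac{e^{- 2 y}}{2}.
Matching coefficients of the independent functions:
  [e^{- y} \sin{\left(y \right)}]:  A B = 1
  [e^{- 2 y}]:  \frac{A^{2}}{2} = \frac{1}{2}
  [\sin^{2}{\left(y \right)}]:  \frac{B^{2}}{2} = \frac{1}{2}
These equations allow (A, B) = (-1, -1) or (1, 1).
Impose the point condition(s):
  u(0, 0) = -2  ⟹  A + B = -2
Only A = -1, B = -1 satisfies everything.
Hence u(x, y) = - \cos{\left(y \right)} - e^{- y}.

Answer: u(x, y) = - \cos{\left(y \right)} - e^{- y}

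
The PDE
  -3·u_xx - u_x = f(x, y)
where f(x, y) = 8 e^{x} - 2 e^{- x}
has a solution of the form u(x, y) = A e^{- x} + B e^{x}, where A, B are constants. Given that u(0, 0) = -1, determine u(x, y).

Substitute the ansatz u = A e^{- x} + B e^{x} into the left-hand side.
Derivatives of the ansatz:
  u_xx = A e^{- x} + B e^{x}
  u_x = - A e^{- x} + B e^{x}
Term by term:
  -3·u_xx = - 3 A e^{- x} - 3 B e^{x}
  -u_x = A e^{- x} - B e^{x}
So the left-hand side equals
  - 2 A e^{- x} - 4 B e^{x}
This must equal f(x, y) = 8 e^{x} - 2 e^{- x} identically.
Matching coefficients of the independent functions:
  [e^{- x}]:  - 2 A = -2
  [e^{x}]:  - 4 B = 8
Solving: A = 1, B = -2.
Check against the point condition:
  u(0, 0) = -1  ⟹  A + B = -1  ✓
Hence u(x, y) = - 2 e^{x} + e^{- x}.

Answer: u(x, y) = - 2 e^{x} + e^{- x}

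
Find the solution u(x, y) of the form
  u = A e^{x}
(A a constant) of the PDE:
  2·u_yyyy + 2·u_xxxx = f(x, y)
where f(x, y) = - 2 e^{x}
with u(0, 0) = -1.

Substitute the ansatz u = A e^{x} into the left-hand side.
Derivatives of the ansatz:
  u_yyyy = 0
  u_xxxx = A e^{x}
Term by term:
  2·u_yyyy = 0
  2·u_xxxx = 2 A e^{x}
So the left-hand side equals
  2 A e^{x}
This must equal f(x, y) = - 2 e^{x} identically.
Matching coefficients of the independent functions:
  [e^{x}]:  2 A = -2
Solving: A = -1.
Check against the point condition:
  u(0, 0) = -1  ⟹  A = -1  ✓
Hence u(x, y) = - e^{x}.

Answer: u(x, y) = - e^{x}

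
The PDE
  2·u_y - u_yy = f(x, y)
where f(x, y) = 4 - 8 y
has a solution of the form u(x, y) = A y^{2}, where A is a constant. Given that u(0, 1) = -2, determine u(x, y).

Answer: u(x, y) = - 2 y^{2}

Derivation:
Substitute the ansatz u = A y^{2} into the left-hand side.
Derivatives of the ansatz:
  u_y = 2 A y
  u_yy = 2 A
Term by term:
  2·u_y = 4 A y
  -u_yy = - 2 A
So the left-hand side equals
  4 A y - 2 A
This must equal f(x, y) = 4 - 8 y identically.
Matching coefficients of the independent functions:
  [constant term]:  - 2 A = 4
  [y]:  4 A = -8
Solving: A = -2.
Check against the point condition:
  u(0, 1) = -2  ⟹  A = -2  ✓
Hence u(x, y) = - 2 y^{2}.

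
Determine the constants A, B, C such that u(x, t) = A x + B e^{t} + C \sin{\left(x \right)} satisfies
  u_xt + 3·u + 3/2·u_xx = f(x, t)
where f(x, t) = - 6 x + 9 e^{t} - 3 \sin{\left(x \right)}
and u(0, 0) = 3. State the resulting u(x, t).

Answer: u(x, t) = - 2 x + 3 e^{t} - 2 \sin{\left(x \right)}

Derivation:
Substitute the ansatz u = A x + B e^{t} + C \sin{\left(x \right)} into the left-hand side.
Derivatives of the ansatz:
  u_xt = 0
  u_xx = - C \sin{\left(x \right)}
Term by term:
  u_xt = 0
  3·u = 3 A x + 3 B e^{t} + 3 C \sin{\left(x \right)}
  3/2·u_xx = - \frac{3 C \sin{\left(x \right)}}{2}
So the left-hand side equals
  3 A x + 3 B e^{t} + \frac{3 C \sin{\left(x \right)}}{2}
This must equal f(x, t) = - 6 x + 9 e^{t} - 3 \sin{\left(x \right)} identically.
Matching coefficients of the independent functions:
  [x]:  3 A = -6
  [e^{t}]:  3 B = 9
  [\sin{\left(x \right)}]:  \frac{3 C}{2} = -3
Solving: A = -2, B = 3, C = -2.
Check against the point condition:
  u(0, 0) = 3  ⟹  B = 3  ✓
Hence u(x, t) = - 2 x + 3 e^{t} - 2 \sin{\left(x \right)}.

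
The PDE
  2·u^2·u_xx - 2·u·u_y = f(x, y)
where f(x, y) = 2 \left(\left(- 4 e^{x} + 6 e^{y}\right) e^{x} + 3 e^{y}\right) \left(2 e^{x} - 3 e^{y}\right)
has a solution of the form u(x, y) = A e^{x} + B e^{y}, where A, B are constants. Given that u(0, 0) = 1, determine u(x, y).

Substitute the ansatz u = A e^{x} + B e^{y} into the left-hand side.
Derivatives of the ansatz:
  u_xx = A e^{x}
  u_y = B e^{y}
Term by term:
  2·u^2·u_xx = 2 A^{3} e^{3 x} + 4 A^{2} B e^{2 x} e^{y} + 2 A B^{2} e^{x} e^{2 y}
  -2·u·u_y = - 2 A B e^{x} e^{y} - 2 B^{2} e^{2 y}
So the left-hand side equals
  2 A^{3} e^{3 x} + 4 A^{2} B e^{2 x} e^{y} + 2 A B^{2} e^{x} e^{2 y} - 2 A B e^{x} e^{y} - 2 B^{2} e^{2 y}
This must equal f(x, y) identically; expanded, f = - 16 e^{3 x} + 48 e^{2 x} e^{y} - 36 e^{x} e^{2 y} + 12 e^{x} e^{y} - 18 e^{2 y}.
Matching coefficients of the independent functions:
  [e^{x} e^{y}]:  - 2 A B = 12
  [e^{x} e^{2 y}]:  2 A B^{2} = -36
  [e^{2 x} e^{y}]:  4 A^{2} B = 48
  [e^{3 x}]:  2 A^{3} = -16
  [e^{2 y}]:  - 2 B^{2} = -18
Solving: A = -2, B = 3.
Check against the point condition:
  u(0, 0) = 1  ⟹  A + B = 1  ✓
Hence u(x, y) = - 2 e^{x} + 3 e^{y}.

Answer: u(x, y) = - 2 e^{x} + 3 e^{y}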